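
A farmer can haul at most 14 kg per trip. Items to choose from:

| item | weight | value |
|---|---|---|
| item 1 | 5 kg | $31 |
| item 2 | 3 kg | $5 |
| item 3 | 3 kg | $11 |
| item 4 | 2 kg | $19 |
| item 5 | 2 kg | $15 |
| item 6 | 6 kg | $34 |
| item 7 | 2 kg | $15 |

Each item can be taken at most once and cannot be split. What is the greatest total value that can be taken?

This is a 0/1 knapsack; check combinations near the capacity.
- item 1+item 3+item 4+item 5+item 7: weight 5+3+2+2+2=14, value 31+11+19+15+15=91
- item 1+item 2+item 4+item 5+item 7: weight 5+3+2+2+2=14, value 31+5+19+15+15=85
- item 1+item 4+item 6: weight 5+2+6=13, value 31+19+34=84
- item 4+item 5+item 6+item 7: weight 2+2+6+2=12, value 19+15+34+15=83
Best: $91.

$91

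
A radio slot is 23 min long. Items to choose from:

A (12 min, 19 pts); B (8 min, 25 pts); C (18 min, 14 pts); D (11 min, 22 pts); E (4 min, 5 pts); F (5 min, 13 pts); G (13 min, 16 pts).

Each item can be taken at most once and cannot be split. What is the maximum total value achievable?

Check high-value combinations within 23 min:
- B+D+E: duration 8+11+4=23, value 25+22+5=52
- B+D: duration 8+11=19, value 25+22=47
- A+B: duration 12+8=20, value 19+25=44
Best: 52 pts.

52 pts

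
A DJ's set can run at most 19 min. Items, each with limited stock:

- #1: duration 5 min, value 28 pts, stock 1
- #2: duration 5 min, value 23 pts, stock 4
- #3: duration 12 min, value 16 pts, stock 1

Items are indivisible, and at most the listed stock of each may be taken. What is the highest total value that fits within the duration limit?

Top feasible selections:
- 1×#1 + 2×#2: duration 15, value 74
- 3×#2: duration 15, value 69
Best: 74 pts.

74 pts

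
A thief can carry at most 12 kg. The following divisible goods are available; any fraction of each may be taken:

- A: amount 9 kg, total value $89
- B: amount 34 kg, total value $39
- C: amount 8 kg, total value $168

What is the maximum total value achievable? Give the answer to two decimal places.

Take in order of value per unit:
- C (168/8 per unit): all 8 → value 168, running total 168.00
- A (89/9 per unit): 4 of 9 → value 4×89/9 = 39.5556, running total 207.56
Total 207.56.

207.56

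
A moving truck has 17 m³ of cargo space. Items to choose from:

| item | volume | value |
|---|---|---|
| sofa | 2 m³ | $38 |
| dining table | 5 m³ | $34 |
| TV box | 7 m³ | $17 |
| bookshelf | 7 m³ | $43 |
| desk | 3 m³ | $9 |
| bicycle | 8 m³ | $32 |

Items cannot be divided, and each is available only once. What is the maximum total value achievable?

$124

Check high-value combinations within 17 m³:
- sofa+dining table+bookshelf+desk: volume 2+5+7+3=17, value 38+34+43+9=124
- sofa+dining table+bookshelf: volume 2+5+7=14, value 38+34+43=115
- sofa+bookshelf+bicycle: volume 2+7+8=17, value 38+43+32=113
- sofa+dining table+bicycle: volume 2+5+8=15, value 38+34+32=104
Best: $124.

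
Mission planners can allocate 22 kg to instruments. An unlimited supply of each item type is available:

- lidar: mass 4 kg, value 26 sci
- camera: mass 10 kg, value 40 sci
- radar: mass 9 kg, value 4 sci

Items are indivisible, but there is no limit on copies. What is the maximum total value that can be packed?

130 sci

Best value-per-unit is lidar at 26/4, and filling with it alone uses mass 5×4=20. No mix of the others beats 5×26 = 130.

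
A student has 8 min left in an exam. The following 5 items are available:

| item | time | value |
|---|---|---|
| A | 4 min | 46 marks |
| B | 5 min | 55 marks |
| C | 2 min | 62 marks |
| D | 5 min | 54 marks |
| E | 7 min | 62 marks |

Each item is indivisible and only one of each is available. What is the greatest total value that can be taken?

This is a 0/1 knapsack; check combinations near the capacity.
- B+C: time 5+2=7, value 55+62=117
- C+D: time 2+5=7, value 62+54=116
- A+C: time 4+2=6, value 46+62=108
Best: 117 marks.

117 marks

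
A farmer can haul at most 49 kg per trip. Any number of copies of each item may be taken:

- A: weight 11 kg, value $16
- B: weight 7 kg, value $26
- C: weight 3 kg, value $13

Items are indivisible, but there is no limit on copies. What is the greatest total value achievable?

$208

Best value-per-unit is C at 13/3; filling with it alone gives 16×13 = 208.
Optimal mix: 1×B + 14×C → weight 49, value 208.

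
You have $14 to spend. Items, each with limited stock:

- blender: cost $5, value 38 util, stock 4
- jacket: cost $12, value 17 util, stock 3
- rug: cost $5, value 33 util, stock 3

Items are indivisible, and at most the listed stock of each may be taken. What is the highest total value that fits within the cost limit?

Top feasible selections:
- 2×blender: cost 10, value 76
- 1×blender + 1×rug: cost 10, value 71
Best: 76 util.

76 util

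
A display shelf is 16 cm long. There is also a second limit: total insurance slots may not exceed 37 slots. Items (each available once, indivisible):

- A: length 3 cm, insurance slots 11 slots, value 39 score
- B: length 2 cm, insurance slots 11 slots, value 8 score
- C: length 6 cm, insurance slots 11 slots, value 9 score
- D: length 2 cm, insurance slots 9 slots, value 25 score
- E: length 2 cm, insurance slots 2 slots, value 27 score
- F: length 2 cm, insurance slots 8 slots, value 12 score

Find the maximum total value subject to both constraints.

103 score

Feasible sets respecting both limits:
- A+D+E+F: length 9, insurance slots 30, value 103
- A+C+D+E: length 13, insurance slots 33, value 100
- A+B+D+E: length 9, insurance slots 33, value 99
Best: 103 score.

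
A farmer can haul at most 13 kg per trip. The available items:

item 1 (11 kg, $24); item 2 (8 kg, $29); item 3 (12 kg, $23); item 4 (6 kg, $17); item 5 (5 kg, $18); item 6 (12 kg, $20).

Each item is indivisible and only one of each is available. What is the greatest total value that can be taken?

Check high-value combinations within 13 kg:
- item 2+item 5: weight 8+5=13, value 29+18=47
- item 4+item 5: weight 6+5=11, value 17+18=35
- item 2: weight 8, value 29
Best: $47.

$47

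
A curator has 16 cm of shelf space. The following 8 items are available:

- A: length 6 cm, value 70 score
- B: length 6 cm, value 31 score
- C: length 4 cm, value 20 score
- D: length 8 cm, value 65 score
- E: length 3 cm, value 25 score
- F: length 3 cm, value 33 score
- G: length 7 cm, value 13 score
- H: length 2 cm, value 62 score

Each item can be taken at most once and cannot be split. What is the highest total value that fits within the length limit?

Check high-value combinations within 16 cm:
- A+D+H: length 6+8+2=16, value 70+65+62=197
- A+E+F+H: length 6+3+3+2=14, value 70+25+33+62=190
- A+C+F+H: length 6+4+3+2=15, value 70+20+33+62=185
Best: 197 score.

197 score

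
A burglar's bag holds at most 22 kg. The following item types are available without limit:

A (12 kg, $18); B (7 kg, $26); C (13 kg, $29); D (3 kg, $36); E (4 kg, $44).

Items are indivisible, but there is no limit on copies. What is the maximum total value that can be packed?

Best value-per-unit is D at 36/3; filling with it alone gives 7×36 = 252.
Optimal mix: 6×D + 1×E → weight 22, value 260.

$260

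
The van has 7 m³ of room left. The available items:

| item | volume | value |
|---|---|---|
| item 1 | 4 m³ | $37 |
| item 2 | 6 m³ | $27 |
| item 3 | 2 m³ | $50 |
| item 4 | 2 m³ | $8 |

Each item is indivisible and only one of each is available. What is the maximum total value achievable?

$87

Check high-value combinations within 7 m³:
- item 1+item 3: volume 4+2=6, value 37+50=87
- item 3+item 4: volume 2+2=4, value 50+8=58
- item 3: volume 2, value 50
Best: $87.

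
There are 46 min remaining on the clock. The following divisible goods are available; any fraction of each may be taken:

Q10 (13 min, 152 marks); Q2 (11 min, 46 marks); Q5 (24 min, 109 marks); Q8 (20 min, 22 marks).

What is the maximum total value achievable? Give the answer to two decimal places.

298.64

Take in order of value per unit:
- Q10 (152/13 per unit): all 13 → value 152, running total 152.00
- Q5 (109/24 per unit): all 24 → value 109, running total 261.00
- Q2 (46/11 per unit): 9 of 11 → value 9×46/11 = 37.6364, running total 298.64
Total 298.64.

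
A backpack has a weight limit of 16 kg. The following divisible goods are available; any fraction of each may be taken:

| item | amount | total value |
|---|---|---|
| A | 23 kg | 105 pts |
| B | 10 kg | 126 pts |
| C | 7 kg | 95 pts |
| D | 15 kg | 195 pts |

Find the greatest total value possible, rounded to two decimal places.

212.00

Take in order of value per unit:
- C (95/7 per unit): all 7 → value 95, running total 95.00
- D (195/15 per unit): 9 of 15 → value 9×195/15 = 117.0000, running total 212.00
Total 212.00.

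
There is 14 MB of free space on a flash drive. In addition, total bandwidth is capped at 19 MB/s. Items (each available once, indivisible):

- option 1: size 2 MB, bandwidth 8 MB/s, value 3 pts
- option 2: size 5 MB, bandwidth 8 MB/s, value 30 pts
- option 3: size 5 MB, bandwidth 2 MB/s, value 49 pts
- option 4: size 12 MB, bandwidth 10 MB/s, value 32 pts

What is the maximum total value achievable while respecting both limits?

82 pts

Feasible sets respecting both limits:
- option 1+option 2+option 3: size 12, bandwidth 18, value 82
- option 2+option 3: size 10, bandwidth 10, value 79
- option 1+option 3: size 7, bandwidth 10, value 52
- option 3: size 5, bandwidth 2, value 49
Best: 82 pts.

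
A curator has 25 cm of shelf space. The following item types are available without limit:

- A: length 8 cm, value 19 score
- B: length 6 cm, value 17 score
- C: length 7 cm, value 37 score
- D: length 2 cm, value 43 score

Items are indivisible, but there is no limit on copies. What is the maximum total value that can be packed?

Best value-per-unit is D at 43/2, and filling with it alone uses length 12×2=24. No mix of the others beats 12×43 = 516.

516 score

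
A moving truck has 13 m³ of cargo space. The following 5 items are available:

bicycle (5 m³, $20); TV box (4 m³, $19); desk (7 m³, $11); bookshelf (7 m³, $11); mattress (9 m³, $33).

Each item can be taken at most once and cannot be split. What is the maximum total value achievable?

Check high-value combinations within 13 m³:
- TV box+mattress: volume 4+9=13, value 19+33=52
- bicycle+TV box: volume 5+4=9, value 20+19=39
- mattress: volume 9, value 33
- bicycle+desk: volume 5+7=12, value 20+11=31
- bicycle+bookshelf: volume 5+7=12, value 20+11=31
Best: $52.

$52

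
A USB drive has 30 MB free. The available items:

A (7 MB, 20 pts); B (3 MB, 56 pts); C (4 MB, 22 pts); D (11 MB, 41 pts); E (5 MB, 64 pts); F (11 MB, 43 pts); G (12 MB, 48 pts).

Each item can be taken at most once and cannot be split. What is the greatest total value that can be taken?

205 pts

Check high-value combinations within 30 MB:
- A+B+C+E+F: size 7+3+4+5+11=30, value 20+56+22+64+43=205
- B+D+E+F: size 3+11+5+11=30, value 56+41+64+43=204
- A+B+C+D+E: size 7+3+4+11+5=30, value 20+56+22+41+64=203
- B+C+E+G: size 3+4+5+12=24, value 56+22+64+48=190
- A+B+E+G: size 7+3+5+12=27, value 20+56+64+48=188
Best: 205 pts.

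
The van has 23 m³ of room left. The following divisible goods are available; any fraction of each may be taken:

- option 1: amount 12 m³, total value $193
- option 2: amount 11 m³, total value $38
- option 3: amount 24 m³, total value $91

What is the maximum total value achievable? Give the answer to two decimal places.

234.71

Take in order of value per unit:
- option 1 (193/12 per unit): all 12 → value 193, running total 193.00
- option 3 (91/24 per unit): 11 of 24 → value 11×91/24 = 41.7083, running total 234.71
Total 234.71.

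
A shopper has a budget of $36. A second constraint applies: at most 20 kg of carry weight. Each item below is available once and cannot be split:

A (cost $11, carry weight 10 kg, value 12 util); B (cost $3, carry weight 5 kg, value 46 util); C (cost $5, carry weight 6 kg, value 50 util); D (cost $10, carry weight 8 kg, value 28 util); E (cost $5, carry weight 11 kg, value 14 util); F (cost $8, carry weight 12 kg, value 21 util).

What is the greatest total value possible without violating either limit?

124 util

Feasible sets respecting both limits:
- B+C+D: cost 18, carry weight 19, value 124
- B+C: cost 8, carry weight 11, value 96
- C+D: cost 15, carry weight 14, value 78
- B+D: cost 13, carry weight 13, value 74
Best: 124 util.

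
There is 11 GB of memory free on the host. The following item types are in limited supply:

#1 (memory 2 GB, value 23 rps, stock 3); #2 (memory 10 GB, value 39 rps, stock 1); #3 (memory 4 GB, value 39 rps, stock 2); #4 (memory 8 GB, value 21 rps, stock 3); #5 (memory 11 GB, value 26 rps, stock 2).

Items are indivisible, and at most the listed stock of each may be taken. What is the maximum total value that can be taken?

108 rps

Top feasible selections:
- 3×#1 + 1×#3: memory 10, value 108
- 1×#1 + 2×#3: memory 10, value 101
Best: 108 rps.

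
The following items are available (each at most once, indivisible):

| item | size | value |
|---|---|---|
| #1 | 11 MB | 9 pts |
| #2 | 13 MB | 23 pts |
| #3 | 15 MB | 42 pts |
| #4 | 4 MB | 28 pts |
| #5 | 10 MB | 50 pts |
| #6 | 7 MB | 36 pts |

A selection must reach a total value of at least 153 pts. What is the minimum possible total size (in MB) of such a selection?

Subsets with value ≥ 153, sorted by total size:
- #3+#4+#5+#6: size 36, value 156
- #1+#3+#4+#5+#6: size 47, value 165
Minimum size: 36 MB.

36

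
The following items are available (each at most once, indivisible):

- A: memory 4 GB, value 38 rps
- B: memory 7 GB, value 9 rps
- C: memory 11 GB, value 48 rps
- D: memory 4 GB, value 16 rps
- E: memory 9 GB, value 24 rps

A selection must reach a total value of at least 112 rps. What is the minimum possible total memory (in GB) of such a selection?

28

Subsets with value ≥ 112, sorted by total memory:
- A+C+D+E: memory 28, value 126
- A+B+C+E: memory 31, value 119
Minimum memory: 28 GB.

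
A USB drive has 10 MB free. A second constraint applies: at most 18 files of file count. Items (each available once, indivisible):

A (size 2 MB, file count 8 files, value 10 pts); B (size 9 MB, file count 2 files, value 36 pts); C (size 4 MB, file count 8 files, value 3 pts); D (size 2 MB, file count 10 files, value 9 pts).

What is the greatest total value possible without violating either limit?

Feasible sets respecting both limits:
- B: size 9, file count 2, value 36
- A+D: size 4, file count 18, value 19
- A+C: size 6, file count 16, value 13
Best: 36 pts.

36 pts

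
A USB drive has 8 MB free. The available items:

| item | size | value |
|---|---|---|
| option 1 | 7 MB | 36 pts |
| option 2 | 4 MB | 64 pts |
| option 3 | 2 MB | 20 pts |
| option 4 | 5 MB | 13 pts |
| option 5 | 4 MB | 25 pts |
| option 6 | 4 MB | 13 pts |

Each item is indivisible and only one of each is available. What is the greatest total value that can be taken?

Check high-value combinations within 8 MB:
- option 2+option 5: size 4+4=8, value 64+25=89
- option 2+option 3: size 4+2=6, value 64+20=84
- option 2+option 6: size 4+4=8, value 64+13=77
Best: 89 pts.

89 pts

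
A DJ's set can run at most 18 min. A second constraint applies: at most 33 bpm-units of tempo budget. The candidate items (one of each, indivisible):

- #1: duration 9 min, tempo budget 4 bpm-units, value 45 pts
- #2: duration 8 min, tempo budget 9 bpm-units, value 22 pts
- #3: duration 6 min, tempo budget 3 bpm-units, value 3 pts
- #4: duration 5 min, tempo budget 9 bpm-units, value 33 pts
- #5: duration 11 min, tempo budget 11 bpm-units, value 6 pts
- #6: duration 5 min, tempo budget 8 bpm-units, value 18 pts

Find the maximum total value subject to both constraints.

78 pts

Feasible sets respecting both limits:
- #1+#4: duration 14, tempo budget 13, value 78
- #2+#4+#6: duration 18, tempo budget 26, value 73
- #1+#2: duration 17, tempo budget 13, value 67
- #1+#6: duration 14, tempo budget 12, value 63
Best: 78 pts.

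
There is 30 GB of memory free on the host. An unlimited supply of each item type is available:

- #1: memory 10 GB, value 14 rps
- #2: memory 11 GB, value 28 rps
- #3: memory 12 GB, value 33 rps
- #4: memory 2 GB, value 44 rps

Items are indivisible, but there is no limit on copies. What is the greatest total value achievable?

660 rps

Best value-per-unit is #4 at 44/2, and filling with it alone uses memory 15×2=30. No mix of the others beats 15×44 = 660.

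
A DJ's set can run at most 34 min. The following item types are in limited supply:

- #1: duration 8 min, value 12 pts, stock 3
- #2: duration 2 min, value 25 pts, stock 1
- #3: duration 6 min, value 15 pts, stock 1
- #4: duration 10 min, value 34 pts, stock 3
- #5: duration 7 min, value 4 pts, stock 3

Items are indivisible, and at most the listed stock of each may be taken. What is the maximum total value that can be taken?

Top feasible selections:
- 1×#2 + 3×#4: duration 32, value 127
- 1×#2 + 1×#3 + 2×#4: duration 28, value 108
Best: 127 pts.

127 pts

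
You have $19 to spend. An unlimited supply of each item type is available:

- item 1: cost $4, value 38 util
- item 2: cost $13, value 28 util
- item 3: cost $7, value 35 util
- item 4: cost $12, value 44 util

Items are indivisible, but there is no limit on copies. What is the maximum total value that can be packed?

152 util

Best value-per-unit is item 1 at 38/4, and filling with it alone uses cost 4×4=16. No mix of the others beats 4×38 = 152.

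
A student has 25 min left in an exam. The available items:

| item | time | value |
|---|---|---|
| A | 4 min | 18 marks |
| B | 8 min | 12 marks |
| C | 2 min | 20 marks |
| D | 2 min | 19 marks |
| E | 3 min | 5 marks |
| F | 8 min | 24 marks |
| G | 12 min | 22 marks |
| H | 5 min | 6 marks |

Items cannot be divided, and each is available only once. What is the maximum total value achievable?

Check high-value combinations within 25 min:
- A+B+C+D+F: time 4+8+2+2+8=24, value 18+12+20+19+24=93
- A+C+D+E+F+H: time 4+2+2+3+8+5=24, value 18+20+19+5+24+6=92
- A+C+D+F+H: time 4+2+2+8+5=21, value 18+20+19+24+6=87
- A+C+D+E+F: time 4+2+2+3+8=19, value 18+20+19+5+24=86
Best: 93 marks.

93 marks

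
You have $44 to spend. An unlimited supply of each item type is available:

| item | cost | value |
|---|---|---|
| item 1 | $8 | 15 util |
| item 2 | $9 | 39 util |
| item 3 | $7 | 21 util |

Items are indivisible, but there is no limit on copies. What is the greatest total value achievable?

Best value-per-unit is item 2 at 39/9; filling with it alone gives 4×39 = 156.
Optimal mix: 4×item 2 + 1×item 3 → cost 43, value 177.

177 util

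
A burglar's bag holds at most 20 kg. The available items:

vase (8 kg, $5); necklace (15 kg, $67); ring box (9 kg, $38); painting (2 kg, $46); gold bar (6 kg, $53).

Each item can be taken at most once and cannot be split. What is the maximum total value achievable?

$137

This is a 0/1 knapsack; check combinations near the capacity.
- ring box+painting+gold bar: weight 9+2+6=17, value 38+46+53=137
- necklace+painting: weight 15+2=17, value 67+46=113
- vase+painting+gold bar: weight 8+2+6=16, value 5+46+53=104
Best: $137.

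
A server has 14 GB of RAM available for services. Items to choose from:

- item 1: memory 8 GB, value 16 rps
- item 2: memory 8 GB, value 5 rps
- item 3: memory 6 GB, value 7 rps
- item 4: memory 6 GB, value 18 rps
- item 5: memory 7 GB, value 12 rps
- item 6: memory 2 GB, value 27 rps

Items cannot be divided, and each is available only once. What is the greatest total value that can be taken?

52 rps

This is a 0/1 knapsack; check combinations near the capacity.
- item 3+item 4+item 6: memory 6+6+2=14, value 7+18+27=52
- item 4+item 6: memory 6+2=8, value 18+27=45
- item 1+item 6: memory 8+2=10, value 16+27=43
- item 5+item 6: memory 7+2=9, value 12+27=39
- item 3+item 6: memory 6+2=8, value 7+27=34
Best: 52 rps.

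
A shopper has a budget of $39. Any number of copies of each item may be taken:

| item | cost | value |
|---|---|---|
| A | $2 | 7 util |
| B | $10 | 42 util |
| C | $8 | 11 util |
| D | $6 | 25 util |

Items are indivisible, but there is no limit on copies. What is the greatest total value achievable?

Best value-per-unit is B at 42/10; filling with it alone gives 3×42 = 126.
Optimal mix: 2×B + 3×D → cost 38, value 159.

159 util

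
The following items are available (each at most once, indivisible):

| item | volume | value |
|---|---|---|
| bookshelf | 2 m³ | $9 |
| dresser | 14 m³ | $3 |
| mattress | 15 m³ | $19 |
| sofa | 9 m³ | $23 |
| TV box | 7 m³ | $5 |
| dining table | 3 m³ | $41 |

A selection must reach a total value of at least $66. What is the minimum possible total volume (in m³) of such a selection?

Subsets with value ≥ 66, sorted by total volume:
- bookshelf+sofa+dining table: volume 14, value 73
- sofa+TV box+dining table: volume 19, value 69
- bookshelf+mattress+dining table: volume 20, value 69
Minimum volume: 14 m³.

14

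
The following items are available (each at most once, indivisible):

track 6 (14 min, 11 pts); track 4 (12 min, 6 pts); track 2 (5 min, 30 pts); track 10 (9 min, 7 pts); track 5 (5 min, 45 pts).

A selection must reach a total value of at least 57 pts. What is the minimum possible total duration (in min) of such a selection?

Subsets with value ≥ 57, sorted by total duration:
- track 2+track 5: duration 10, value 75
- track 2+track 10+track 5: duration 19, value 82
- track 4+track 2+track 5: duration 22, value 81
- track 6+track 2+track 5: duration 24, value 86
Minimum duration: 10 min.

10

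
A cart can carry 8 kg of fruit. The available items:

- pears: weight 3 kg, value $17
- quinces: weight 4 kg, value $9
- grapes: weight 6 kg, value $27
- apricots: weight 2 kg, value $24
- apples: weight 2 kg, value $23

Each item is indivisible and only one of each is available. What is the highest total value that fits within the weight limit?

Check high-value combinations within 8 kg:
- pears+apricots+apples: weight 3+2+2=7, value 17+24+23=64
- quinces+apricots+apples: weight 4+2+2=8, value 9+24+23=56
- grapes+apricots: weight 6+2=8, value 27+24=51
- grapes+apples: weight 6+2=8, value 27+23=50
Best: $64.

$64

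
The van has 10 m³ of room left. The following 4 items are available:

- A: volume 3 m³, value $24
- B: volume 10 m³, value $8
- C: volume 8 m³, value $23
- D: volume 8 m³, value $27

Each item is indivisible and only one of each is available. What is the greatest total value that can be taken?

This is a 0/1 knapsack; check combinations near the capacity.
- D: volume 8, value 27
- A: volume 3, value 24
- C: volume 8, value 23
- B: volume 10, value 8
Best: $27.

$27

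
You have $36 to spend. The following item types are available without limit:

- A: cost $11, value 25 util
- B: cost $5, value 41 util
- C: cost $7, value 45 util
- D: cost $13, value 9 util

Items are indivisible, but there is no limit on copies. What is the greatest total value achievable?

Best value-per-unit is B at 41/5, and filling with it alone uses cost 7×5=35. No mix of the others beats 7×41 = 287.

287 util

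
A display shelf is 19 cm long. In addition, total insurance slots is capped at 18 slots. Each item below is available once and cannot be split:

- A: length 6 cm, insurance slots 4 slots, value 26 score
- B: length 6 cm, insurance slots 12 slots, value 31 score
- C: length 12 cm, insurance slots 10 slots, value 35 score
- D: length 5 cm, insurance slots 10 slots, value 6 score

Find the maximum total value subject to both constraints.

Feasible sets respecting both limits:
- A+C: length 18, insurance slots 14, value 61
- A+B: length 12, insurance slots 16, value 57
- C: length 12, insurance slots 10, value 35
- A+D: length 11, insurance slots 14, value 32
Best: 61 score.

61 score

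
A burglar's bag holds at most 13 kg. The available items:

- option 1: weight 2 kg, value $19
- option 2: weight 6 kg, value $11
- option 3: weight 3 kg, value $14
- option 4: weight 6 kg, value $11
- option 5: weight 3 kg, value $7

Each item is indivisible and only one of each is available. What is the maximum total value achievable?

Check high-value combinations within 13 kg:
- option 1+option 2+option 3: weight 2+6+3=11, value 19+11+14=44
- option 1+option 3+option 4: weight 2+3+6=11, value 19+14+11=44
- option 1+option 3+option 5: weight 2+3+3=8, value 19+14+7=40
- option 1+option 2+option 5: weight 2+6+3=11, value 19+11+7=37
Best: $44.

$44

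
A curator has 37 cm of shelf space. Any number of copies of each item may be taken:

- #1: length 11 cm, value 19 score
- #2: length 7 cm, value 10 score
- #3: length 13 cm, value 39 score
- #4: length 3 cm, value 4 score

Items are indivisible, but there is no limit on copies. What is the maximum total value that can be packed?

97 score

Best value-per-unit is #3 at 39/13; filling with it alone gives 2×39 = 78.
Optimal mix: 1×#1 + 2×#3 → length 37, value 97.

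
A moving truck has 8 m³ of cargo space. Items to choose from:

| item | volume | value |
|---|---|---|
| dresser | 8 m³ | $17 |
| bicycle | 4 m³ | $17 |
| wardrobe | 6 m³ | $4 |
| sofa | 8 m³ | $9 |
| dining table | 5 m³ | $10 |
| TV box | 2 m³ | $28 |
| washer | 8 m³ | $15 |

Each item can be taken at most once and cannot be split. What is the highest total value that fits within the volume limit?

Check high-value combinations within 8 m³:
- bicycle+TV box: volume 4+2=6, value 17+28=45
- dining table+TV box: volume 5+2=7, value 10+28=38
- wardrobe+TV box: volume 6+2=8, value 4+28=32
Best: $45.

$45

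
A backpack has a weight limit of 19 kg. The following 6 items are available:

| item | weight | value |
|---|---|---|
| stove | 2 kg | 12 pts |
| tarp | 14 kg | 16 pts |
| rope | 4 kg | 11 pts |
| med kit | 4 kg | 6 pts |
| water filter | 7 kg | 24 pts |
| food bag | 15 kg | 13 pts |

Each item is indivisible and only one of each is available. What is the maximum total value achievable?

53 pts

Check high-value combinations within 19 kg:
- stove+rope+med kit+water filter: weight 2+4+4+7=17, value 12+11+6+24=53
- stove+rope+water filter: weight 2+4+7=13, value 12+11+24=47
- stove+med kit+water filter: weight 2+4+7=13, value 12+6+24=42
- rope+med kit+water filter: weight 4+4+7=15, value 11+6+24=41
- stove+water filter: weight 2+7=9, value 12+24=36
Best: 53 pts.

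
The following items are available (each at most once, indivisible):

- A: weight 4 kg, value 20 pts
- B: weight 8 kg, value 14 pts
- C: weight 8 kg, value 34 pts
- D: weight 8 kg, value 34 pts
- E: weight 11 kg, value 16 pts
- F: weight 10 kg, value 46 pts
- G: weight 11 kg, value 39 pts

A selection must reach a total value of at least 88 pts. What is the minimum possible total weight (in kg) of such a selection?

20

Subsets with value ≥ 88, sorted by total weight:
- A+C+D: weight 20, value 88
- A+C+F: weight 22, value 100
- A+D+F: weight 22, value 100
Minimum weight: 20 kg.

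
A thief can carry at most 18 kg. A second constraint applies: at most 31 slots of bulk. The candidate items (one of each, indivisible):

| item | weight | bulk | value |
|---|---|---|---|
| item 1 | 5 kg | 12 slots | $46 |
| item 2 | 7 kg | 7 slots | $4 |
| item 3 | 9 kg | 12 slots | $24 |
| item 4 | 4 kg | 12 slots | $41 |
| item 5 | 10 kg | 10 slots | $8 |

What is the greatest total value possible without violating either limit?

$91

Feasible sets respecting both limits:
- item 1+item 2+item 4: weight 16, bulk 31, value 91
- item 1+item 4: weight 9, bulk 24, value 87
- item 1+item 3: weight 14, bulk 24, value 70
- item 3+item 4: weight 13, bulk 24, value 65
Best: $91.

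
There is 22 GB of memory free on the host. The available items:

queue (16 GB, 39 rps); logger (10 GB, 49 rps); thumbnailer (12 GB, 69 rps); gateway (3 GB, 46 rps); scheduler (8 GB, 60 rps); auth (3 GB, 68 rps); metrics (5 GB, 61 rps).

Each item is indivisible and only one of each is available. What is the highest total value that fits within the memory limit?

This is a 0/1 knapsack; check combinations near the capacity.
- gateway+scheduler+auth+metrics: memory 3+8+3+5=19, value 46+60+68+61=235
- logger+gateway+auth+metrics: memory 10+3+3+5=21, value 49+46+68+61=224
- thumbnailer+auth+metrics: memory 12+3+5=20, value 69+68+61=198
Best: 235 rps.

235 rps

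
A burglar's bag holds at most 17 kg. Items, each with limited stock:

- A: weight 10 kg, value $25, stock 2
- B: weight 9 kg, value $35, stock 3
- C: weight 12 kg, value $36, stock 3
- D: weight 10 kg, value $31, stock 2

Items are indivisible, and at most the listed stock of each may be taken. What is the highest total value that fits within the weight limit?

Best selections within weight 17 and stock limits:
- 1×C: weight 12, value 36
- 1×B: weight 9, value 35
Best: $36.

$36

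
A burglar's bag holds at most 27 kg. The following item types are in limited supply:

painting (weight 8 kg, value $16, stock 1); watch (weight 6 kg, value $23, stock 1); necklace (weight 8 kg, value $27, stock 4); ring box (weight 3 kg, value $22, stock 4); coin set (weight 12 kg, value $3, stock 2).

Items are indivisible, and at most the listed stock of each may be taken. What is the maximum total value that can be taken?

$138

Top feasible selections:
- 1×watch + 1×necklace + 4×ring box: weight 26, value 138
- 1×painting + 1×watch + 4×ring box: weight 26, value 127
- 2×necklace + 3×ring box: weight 25, value 120
- 1×watch + 1×necklace + 3×ring box: weight 23, value 116
Best: $138.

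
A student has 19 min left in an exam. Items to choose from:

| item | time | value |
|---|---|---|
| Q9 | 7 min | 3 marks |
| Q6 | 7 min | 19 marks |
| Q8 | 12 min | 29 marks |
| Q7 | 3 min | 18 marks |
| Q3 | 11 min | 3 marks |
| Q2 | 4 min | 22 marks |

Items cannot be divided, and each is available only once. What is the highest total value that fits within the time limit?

69 marks

This is a 0/1 knapsack; check combinations near the capacity.
- Q8+Q7+Q2: time 12+3+4=19, value 29+18+22=69
- Q6+Q7+Q2: time 7+3+4=14, value 19+18+22=59
- Q8+Q2: time 12+4=16, value 29+22=51
- Q6+Q8: time 7+12=19, value 19+29=48
- Q8+Q7: time 12+3=15, value 29+18=47
Best: 69 marks.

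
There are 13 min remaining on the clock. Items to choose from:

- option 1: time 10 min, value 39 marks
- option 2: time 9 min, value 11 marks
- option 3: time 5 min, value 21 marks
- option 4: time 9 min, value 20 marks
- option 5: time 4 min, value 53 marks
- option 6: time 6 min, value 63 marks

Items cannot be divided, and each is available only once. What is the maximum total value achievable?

This is a 0/1 knapsack; check combinations near the capacity.
- option 5+option 6: time 4+6=10, value 53+63=116
- option 3+option 6: time 5+6=11, value 21+63=84
- option 3+option 5: time 5+4=9, value 21+53=74
Best: 116 marks.

116 marks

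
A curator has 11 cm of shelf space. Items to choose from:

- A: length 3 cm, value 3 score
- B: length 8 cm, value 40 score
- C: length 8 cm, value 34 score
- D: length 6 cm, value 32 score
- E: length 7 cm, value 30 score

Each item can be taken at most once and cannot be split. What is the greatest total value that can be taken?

Check high-value combinations within 11 cm:
- A+B: length 3+8=11, value 3+40=43
- B: length 8, value 40
- A+C: length 3+8=11, value 3+34=37
Best: 43 score.

43 score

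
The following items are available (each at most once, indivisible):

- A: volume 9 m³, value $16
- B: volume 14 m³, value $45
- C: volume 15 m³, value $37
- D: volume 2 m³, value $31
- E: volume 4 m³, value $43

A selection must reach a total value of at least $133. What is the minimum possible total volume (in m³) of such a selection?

Subsets with value ≥ 133, sorted by total volume:
- A+B+D+E: volume 29, value 135
- B+C+D+E: volume 35, value 156
- A+B+C+E: volume 42, value 141
- A+B+C+D+E: volume 44, value 172
Minimum volume: 29 m³.

29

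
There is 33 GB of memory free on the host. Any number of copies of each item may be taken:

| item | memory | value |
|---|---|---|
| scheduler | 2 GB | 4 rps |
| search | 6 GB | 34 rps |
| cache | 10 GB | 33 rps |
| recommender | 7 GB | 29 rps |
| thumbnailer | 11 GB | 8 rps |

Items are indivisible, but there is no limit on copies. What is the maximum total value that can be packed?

Best value-per-unit is search at 34/6; filling with it alone gives 5×34 = 170.
Optimal mix: 1×scheduler + 5×search → memory 32, value 174.

174 rps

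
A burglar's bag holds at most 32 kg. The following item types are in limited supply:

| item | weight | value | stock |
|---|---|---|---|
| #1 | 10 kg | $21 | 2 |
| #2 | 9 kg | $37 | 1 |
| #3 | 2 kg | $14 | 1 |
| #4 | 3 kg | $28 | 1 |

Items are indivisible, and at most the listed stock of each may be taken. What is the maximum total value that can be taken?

$107

Top feasible selections:
- 2×#1 + 1×#2 + 1×#4: weight 32, value 107
- 1×#1 + 1×#2 + 1×#3 + 1×#4: weight 24, value 100
Best: $107.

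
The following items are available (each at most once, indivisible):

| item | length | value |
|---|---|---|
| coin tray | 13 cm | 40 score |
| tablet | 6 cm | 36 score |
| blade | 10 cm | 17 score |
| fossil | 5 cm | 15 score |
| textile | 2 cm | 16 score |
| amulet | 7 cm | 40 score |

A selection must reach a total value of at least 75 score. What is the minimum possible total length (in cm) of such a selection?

Subsets with value ≥ 75, sorted by total length:
- tablet+amulet: length 13, value 76
- tablet+textile+amulet: length 15, value 92
- tablet+fossil+amulet: length 18, value 91
Minimum length: 13 cm.

13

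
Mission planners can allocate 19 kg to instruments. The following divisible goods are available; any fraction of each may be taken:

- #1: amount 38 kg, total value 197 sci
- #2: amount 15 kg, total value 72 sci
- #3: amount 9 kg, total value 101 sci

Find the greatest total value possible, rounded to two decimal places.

Take in order of value per unit:
- #3 (101/9 per unit): all 9 → value 101, running total 101.00
- #1 (197/38 per unit): 10 of 38 → value 10×197/38 = 51.8421, running total 152.84
Total 152.84.

152.84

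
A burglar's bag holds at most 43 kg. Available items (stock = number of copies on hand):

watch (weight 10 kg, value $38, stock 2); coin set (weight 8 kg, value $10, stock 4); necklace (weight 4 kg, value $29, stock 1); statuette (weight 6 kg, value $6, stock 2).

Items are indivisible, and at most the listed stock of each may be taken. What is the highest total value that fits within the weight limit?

$125

Best selections within weight 43 and stock limits:
- 2×watch + 2×coin set + 1×necklace: weight 40, value 125
- 2×watch + 1×coin set + 1×necklace + 1×statuette: weight 38, value 121
- 2×watch + 1×necklace + 2×statuette: weight 36, value 117
- 2×watch + 1×coin set + 1×necklace: weight 32, value 115
Best: $125.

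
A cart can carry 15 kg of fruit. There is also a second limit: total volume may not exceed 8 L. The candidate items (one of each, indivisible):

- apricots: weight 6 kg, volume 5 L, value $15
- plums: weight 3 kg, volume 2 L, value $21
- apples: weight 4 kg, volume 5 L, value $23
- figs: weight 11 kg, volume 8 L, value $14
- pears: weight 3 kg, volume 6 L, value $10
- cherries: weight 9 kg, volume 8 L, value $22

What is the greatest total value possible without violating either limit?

$44

Feasible sets respecting both limits:
- plums+apples: weight 7, volume 7, value 44
- apricots+plums: weight 9, volume 7, value 36
- plums+pears: weight 6, volume 8, value 31
Best: $44.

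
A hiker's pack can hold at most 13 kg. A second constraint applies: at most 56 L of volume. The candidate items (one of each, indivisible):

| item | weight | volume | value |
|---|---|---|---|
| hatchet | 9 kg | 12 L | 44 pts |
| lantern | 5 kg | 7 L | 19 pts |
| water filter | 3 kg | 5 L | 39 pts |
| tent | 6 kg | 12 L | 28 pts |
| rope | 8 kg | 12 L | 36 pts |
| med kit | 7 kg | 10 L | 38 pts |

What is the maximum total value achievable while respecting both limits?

83 pts

Feasible sets respecting both limits:
- hatchet+water filter: weight 12, volume 17, value 83
- water filter+med kit: weight 10, volume 15, value 77
- water filter+rope: weight 11, volume 17, value 75
Best: 83 pts.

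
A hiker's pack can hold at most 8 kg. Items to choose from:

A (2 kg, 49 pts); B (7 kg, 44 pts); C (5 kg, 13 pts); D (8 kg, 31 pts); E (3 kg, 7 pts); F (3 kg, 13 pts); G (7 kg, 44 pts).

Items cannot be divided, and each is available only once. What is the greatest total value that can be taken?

This is a 0/1 knapsack; check combinations near the capacity.
- A+E+F: weight 2+3+3=8, value 49+7+13=69
- A+F: weight 2+3=5, value 49+13=62
- A+C: weight 2+5=7, value 49+13=62
Best: 69 pts.

69 pts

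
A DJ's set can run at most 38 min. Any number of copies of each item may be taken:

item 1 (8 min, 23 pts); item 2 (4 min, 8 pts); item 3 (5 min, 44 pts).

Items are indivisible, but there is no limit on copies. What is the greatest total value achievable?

Best value-per-unit is item 3 at 44/5, and filling with it alone uses duration 7×5=35. No mix of the others beats 7×44 = 308.

308 pts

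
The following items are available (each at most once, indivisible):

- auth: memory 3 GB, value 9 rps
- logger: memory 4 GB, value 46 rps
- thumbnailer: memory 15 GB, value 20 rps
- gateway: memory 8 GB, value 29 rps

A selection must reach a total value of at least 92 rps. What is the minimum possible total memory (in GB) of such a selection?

27

Subsets with value ≥ 92, sorted by total memory:
- logger+thumbnailer+gateway: memory 27, value 95
- auth+logger+thumbnailer+gateway: memory 30, value 104
Minimum memory: 27 GB.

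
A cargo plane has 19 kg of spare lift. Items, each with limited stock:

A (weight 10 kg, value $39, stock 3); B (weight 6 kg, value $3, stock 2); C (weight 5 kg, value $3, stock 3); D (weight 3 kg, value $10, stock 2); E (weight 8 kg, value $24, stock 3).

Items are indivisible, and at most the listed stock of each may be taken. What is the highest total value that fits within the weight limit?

Top feasible selections:
- 1×A + 1×E: weight 18, value 63
- 1×A + 2×D: weight 16, value 59
- 1×D + 2×E: weight 19, value 58
- 1×A + 1×C + 1×D: weight 18, value 52
Best: $63.

$63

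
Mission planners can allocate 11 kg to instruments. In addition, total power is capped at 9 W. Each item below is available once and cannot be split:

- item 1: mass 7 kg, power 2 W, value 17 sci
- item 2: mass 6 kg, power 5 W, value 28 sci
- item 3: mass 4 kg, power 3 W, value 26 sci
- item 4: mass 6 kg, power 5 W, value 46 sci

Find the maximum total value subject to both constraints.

72 sci

Feasible sets respecting both limits:
- item 3+item 4: mass 10, power 8, value 72
- item 2+item 3: mass 10, power 8, value 54
- item 4: mass 6, power 5, value 46
Best: 72 sci.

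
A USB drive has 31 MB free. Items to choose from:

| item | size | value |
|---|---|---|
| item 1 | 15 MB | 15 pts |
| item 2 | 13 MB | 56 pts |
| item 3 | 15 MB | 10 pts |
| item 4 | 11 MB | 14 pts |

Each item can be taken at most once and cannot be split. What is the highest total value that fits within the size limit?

71 pts

Check high-value combinations within 31 MB:
- item 1+item 2: size 15+13=28, value 15+56=71
- item 2+item 4: size 13+11=24, value 56+14=70
- item 2+item 3: size 13+15=28, value 56+10=66
- item 2: size 13, value 56
Best: 71 pts.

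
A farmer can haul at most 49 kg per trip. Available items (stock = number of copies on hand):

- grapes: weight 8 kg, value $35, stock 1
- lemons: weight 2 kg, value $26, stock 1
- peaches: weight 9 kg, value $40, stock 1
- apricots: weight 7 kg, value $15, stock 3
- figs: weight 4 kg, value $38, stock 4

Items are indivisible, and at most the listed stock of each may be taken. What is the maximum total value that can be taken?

Best selections within weight 49 and stock limits:
- 1×grapes + 1×lemons + 1×peaches + 2×apricots + 4×figs: weight 49, value 283
- 1×grapes + 1×lemons + 1×peaches + 1×apricots + 4×figs: weight 42, value 268
- 1×lemons + 1×peaches + 3×apricots + 4×figs: weight 48, value 263
- 1×grapes + 1×lemons + 3×apricots + 4×figs: weight 47, value 258
Best: $283.

$283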